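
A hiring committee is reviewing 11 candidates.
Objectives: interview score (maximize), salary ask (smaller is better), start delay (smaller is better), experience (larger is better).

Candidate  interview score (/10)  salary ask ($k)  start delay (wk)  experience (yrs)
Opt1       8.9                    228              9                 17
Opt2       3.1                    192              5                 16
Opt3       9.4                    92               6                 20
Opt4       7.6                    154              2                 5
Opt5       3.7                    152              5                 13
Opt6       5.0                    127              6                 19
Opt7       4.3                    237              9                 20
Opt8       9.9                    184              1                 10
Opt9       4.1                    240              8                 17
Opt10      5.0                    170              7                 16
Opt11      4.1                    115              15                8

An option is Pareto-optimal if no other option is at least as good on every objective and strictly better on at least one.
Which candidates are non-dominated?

Opt2, Opt3, Opt4, Opt5, Opt8

Opt1: dominated by Opt3 (interview score 9.4≥8.9, salary ask 92≤228, start delay 6≤9, experience 20≥17).
Opt2: not dominated.
Opt3: not dominated (best salary ask).
Opt4: not dominated.
Opt5: not dominated.
Opt6: dominated by Opt3 (interview score 9.4≥5.0, salary ask 92≤127, start delay 6≤6, experience 20≥19).
Opt7: dominated by Opt3 (interview score 9.4≥4.3, salary ask 92≤237, start delay 6≤9, experience 20≥20).
Opt8: not dominated (best interview score).
Opt9: dominated by Opt3 (interview score 9.4≥4.1, salary ask 92≤240, start delay 6≤8, experience 20≥17).
Opt10: dominated by Opt3 (interview score 9.4≥5.0, salary ask 92≤170, start delay 6≤7, experience 20≥16).
Opt11: dominated by Opt3 (interview score 9.4≥4.1, salary ask 92≤115, start delay 6≤15, experience 20≥8).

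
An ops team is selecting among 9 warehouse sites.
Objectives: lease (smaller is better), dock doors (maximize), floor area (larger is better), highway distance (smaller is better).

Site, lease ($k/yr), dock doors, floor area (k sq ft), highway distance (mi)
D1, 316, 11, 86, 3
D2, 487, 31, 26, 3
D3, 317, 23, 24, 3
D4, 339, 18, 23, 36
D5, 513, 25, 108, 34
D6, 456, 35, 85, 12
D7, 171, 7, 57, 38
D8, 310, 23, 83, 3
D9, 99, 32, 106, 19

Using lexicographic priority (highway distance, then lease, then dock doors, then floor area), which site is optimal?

First minimize highway distance: best is 3, kept {D1, D2, D3, D8}.
Then minimize lease: best is 310, kept {D8}.

D8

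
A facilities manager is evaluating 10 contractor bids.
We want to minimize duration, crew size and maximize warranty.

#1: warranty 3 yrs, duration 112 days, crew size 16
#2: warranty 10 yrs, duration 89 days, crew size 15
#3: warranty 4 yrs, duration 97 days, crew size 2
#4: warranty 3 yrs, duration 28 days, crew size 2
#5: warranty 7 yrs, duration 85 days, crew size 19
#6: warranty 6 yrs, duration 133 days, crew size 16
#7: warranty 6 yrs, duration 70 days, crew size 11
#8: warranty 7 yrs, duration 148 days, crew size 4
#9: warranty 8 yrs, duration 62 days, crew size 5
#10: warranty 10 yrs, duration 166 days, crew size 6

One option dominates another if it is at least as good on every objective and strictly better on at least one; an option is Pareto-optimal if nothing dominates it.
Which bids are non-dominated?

#1: dominated by #2 (warranty 10≥3, duration 89≤112, crew size 15≤16).
#2: not dominated.
#3: not dominated.
#4: not dominated (best duration).
#5: dominated by #9 (warranty 8≥7, duration 62≤85, crew size 5≤19).
#6: dominated by #2 (warranty 10≥6, duration 89≤133, crew size 15≤16).
#7: dominated by #9 (warranty 8≥6, duration 62≤70, crew size 5≤11).
#8: not dominated.
#9: not dominated.
#10: not dominated.

#2, #3, #4, #8, #9, #10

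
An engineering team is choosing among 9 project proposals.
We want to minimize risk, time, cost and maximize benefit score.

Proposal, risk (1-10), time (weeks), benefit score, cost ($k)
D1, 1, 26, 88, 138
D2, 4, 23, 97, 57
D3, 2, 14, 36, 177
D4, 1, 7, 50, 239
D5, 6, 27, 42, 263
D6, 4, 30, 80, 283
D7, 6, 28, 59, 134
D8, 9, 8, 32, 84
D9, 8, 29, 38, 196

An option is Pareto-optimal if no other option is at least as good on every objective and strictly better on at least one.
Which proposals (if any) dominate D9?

D1: risk 1≤8, time 26≤29, benefit score 88≥38, cost 138≤196 — dominates D9.
D2: risk 4≤8, time 23≤29, benefit score 97≥38, cost 57≤196 — dominates D9.
D7: risk 6≤8, time 28≤29, benefit score 59≥38, cost 134≤196 — dominates D9.
Others (D3, D4, D5, D6, D8) are each worse than D9 on at least one objective.

D1, D2, D7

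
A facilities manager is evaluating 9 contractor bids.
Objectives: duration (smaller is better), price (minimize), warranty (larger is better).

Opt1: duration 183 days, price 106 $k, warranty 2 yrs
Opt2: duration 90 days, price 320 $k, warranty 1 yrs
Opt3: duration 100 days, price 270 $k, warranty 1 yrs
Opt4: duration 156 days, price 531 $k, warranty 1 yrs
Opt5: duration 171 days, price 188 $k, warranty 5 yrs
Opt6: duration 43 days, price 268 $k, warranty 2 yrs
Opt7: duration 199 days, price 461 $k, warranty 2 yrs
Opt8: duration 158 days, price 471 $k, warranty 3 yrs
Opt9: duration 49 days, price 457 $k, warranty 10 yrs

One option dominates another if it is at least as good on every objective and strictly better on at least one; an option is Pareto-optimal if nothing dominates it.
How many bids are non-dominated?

4

Opt1: not dominated (best price).
Opt2: dominated by Opt6 (duration 43≤90, price 268≤320, warranty 2≥1).
Opt3: dominated by Opt6 (duration 43≤100, price 268≤270, warranty 2≥1).
Opt4: dominated by Opt2 (duration 90≤156, price 320≤531, warranty 1≥1).
Opt5: not dominated.
Opt6: not dominated (best duration).
Opt7: dominated by Opt1 (duration 183≤199, price 106≤461, warranty 2≥2).
Opt8: dominated by Opt9 (duration 49≤158, price 457≤471, warranty 10≥3).
Opt9: not dominated (best warranty).
Pareto-optimal: Opt1, Opt5, Opt6, Opt9 → 4.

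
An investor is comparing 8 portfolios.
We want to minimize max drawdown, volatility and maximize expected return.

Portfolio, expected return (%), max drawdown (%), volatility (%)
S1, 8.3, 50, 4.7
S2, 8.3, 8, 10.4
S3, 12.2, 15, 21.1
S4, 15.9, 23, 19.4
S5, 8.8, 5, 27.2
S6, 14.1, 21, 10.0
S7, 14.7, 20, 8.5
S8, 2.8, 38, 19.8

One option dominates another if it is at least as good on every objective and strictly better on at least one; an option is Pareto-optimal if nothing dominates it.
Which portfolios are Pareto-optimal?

S1, S2, S3, S4, S5, S7

S1: not dominated (best volatility).
S2: not dominated.
S3: not dominated.
S4: not dominated (best expected return).
S5: not dominated (best max drawdown).
S6: dominated by S7 (expected return 14.7≥14.1, max drawdown 20≤21, volatility 8.5≤10.0).
S7: not dominated.
S8: dominated by S2 (expected return 8.3≥2.8, max drawdown 8≤38, volatility 10.4≤19.8).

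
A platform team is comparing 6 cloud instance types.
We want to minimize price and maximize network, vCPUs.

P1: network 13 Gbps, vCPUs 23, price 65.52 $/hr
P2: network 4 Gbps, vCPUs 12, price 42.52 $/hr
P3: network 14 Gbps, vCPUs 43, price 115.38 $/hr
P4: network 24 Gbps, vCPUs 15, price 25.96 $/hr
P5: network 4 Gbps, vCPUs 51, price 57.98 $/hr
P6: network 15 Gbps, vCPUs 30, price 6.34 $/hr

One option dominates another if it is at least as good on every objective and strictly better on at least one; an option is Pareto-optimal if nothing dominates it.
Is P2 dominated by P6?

Yes

P6 vs P2: network 15≥4, vCPUs 30≥12, price 6.34≤42.52 — P6 is at least as good on every objective with at least one strict improvement.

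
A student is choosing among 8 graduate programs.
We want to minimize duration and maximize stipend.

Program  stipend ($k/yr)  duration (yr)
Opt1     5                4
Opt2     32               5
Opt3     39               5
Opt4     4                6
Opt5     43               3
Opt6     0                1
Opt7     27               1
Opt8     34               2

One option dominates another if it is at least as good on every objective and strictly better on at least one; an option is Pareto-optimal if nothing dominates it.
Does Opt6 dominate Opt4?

No

Opt6 vs Opt4: Opt6 is worse on stipend (0 vs 4), so it does not dominate Opt4.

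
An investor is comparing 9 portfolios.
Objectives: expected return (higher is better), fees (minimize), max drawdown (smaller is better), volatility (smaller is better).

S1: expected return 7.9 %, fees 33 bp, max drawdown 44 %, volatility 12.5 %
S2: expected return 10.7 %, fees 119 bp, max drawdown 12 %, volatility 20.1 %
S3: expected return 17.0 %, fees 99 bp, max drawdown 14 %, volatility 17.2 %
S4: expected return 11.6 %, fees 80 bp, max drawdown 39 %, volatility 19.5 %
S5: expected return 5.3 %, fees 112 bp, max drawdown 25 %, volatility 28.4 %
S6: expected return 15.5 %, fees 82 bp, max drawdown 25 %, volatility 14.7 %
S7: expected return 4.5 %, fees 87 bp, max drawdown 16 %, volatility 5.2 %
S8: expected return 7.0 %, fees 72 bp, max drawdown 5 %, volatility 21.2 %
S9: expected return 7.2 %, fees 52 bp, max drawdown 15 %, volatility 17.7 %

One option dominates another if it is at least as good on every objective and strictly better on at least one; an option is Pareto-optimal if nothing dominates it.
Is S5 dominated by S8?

S8 vs S5: expected return 7.0≥5.3, fees 72≤112, max drawdown 5≤25, volatility 21.2≤28.4 — S8 is at least as good on every objective with at least one strict improvement.

Yes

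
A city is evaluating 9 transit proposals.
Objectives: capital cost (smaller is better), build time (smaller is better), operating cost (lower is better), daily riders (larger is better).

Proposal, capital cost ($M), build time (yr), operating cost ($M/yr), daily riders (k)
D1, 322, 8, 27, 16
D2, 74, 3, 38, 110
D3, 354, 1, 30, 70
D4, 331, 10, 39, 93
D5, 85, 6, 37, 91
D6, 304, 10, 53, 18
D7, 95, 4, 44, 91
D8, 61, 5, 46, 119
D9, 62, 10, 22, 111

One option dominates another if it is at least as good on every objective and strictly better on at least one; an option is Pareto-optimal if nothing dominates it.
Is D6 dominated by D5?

Yes

D5 vs D6: capital cost 85≤304, build time 6≤10, operating cost 37≤53, daily riders 91≥18 — D5 is at least as good on every objective with at least one strict improvement.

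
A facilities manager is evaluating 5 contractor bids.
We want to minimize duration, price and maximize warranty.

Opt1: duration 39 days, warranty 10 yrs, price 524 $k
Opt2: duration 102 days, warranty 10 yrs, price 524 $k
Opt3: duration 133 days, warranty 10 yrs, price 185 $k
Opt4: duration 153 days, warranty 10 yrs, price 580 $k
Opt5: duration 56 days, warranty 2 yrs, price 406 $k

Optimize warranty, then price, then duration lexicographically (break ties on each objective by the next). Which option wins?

First maximize warranty: best is 10, kept {Opt1, Opt2, Opt3, Opt4}.
Then minimize price: best is 185, kept {Opt3}.

Opt3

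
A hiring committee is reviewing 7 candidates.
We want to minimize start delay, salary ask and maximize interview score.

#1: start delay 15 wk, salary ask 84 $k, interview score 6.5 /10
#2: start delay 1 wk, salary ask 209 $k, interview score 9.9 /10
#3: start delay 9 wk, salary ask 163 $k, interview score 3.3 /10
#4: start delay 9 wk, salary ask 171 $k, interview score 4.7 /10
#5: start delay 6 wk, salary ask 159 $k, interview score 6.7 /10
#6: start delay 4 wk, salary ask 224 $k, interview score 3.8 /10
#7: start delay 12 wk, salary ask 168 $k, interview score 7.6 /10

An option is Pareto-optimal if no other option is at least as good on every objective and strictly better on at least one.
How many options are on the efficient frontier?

4

#1: not dominated (best salary ask).
#2: not dominated (best start delay).
#3: dominated by #5 (start delay 6≤9, salary ask 159≤163, interview score 6.7≥3.3).
#4: dominated by #5 (start delay 6≤9, salary ask 159≤171, interview score 6.7≥4.7).
#5: not dominated.
#6: dominated by #2 (start delay 1≤4, salary ask 209≤224, interview score 9.9≥3.8).
#7: not dominated.
Pareto-optimal: #1, #2, #5, #7 → 4.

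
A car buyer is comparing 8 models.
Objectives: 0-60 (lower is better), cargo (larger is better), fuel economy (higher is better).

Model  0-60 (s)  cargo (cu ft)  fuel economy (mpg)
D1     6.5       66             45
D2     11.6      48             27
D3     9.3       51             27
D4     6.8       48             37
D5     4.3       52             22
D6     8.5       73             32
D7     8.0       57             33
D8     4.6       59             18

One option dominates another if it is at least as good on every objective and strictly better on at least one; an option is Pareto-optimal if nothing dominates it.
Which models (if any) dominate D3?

D1: 0-60 6.5≤9.3, cargo 66≥51, fuel economy 45≥27 — dominates D3.
D6: 0-60 8.5≤9.3, cargo 73≥51, fuel economy 32≥27 — dominates D3.
D7: 0-60 8.0≤9.3, cargo 57≥51, fuel economy 33≥27 — dominates D3.
Others (D2, D4, D5, D8) are each worse than D3 on at least one objective.

D1, D6, D7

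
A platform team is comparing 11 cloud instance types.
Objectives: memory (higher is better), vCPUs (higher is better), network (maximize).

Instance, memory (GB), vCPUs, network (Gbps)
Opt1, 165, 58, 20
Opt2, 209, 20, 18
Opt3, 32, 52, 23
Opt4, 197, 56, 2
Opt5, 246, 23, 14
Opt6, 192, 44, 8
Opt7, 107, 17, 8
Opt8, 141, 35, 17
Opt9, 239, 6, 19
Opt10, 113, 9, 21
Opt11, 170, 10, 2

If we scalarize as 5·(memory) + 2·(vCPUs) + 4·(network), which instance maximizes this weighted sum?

Opt5

Opt1: 5·165 + 2·58 + 4·20 = 1021
Opt2: 5·209 + 2·20 + 4·18 = 1157
Opt3: 5·32 + 2·52 + 4·23 = 356
Opt4: 5·197 + 2·56 + 4·2 = 1105
Opt5: 5·246 + 2·23 + 4·14 = 1332
Opt6: 5·192 + 2·44 + 4·8 = 1080
Opt7: 5·107 + 2·17 + 4·8 = 601
Opt8: 5·141 + 2·35 + 4·17 = 843
Opt9: 5·239 + 2·6 + 4·19 = 1283
Opt10: 5·113 + 2·9 + 4·21 = 667
Opt11: 5·170 + 2·10 + 4·2 = 878
Highest: Opt5 at 1332.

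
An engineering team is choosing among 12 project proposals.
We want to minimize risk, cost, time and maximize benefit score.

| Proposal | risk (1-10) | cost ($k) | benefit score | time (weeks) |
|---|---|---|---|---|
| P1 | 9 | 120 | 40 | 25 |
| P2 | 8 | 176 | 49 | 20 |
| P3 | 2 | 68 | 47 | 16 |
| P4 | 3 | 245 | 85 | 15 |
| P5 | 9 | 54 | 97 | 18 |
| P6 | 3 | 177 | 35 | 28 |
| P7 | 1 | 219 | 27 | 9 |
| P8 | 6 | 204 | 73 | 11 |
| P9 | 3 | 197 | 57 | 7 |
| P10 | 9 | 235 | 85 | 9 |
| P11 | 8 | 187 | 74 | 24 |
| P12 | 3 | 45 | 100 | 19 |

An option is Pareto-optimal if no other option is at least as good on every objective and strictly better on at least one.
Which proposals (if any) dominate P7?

none

P1: worse on risk (9 vs 1).
P2: worse on risk (8 vs 1).
P3: worse on risk (2 vs 1).
P4: worse on risk (3 vs 1).
P5: worse on risk (9 vs 1).
P6: worse on risk (3 vs 1).
P8: worse on risk (6 vs 1).
P9: worse on risk (3 vs 1).
P10: worse on risk (9 vs 1).
P11: worse on risk (8 vs 1).
P12: worse on risk (3 vs 1).
No option dominates P7.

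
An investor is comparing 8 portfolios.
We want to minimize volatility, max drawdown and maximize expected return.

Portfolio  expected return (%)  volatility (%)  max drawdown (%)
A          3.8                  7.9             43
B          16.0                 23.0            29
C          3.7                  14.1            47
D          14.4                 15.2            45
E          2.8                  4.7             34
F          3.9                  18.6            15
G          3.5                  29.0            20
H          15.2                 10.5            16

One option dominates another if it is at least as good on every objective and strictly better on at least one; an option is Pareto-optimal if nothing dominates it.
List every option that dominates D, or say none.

H: expected return 15.2≥14.4, volatility 10.5≤15.2, max drawdown 16≤45 — dominates D.
Others (A, B, C, E, F, G) are each worse than D on at least one objective.

H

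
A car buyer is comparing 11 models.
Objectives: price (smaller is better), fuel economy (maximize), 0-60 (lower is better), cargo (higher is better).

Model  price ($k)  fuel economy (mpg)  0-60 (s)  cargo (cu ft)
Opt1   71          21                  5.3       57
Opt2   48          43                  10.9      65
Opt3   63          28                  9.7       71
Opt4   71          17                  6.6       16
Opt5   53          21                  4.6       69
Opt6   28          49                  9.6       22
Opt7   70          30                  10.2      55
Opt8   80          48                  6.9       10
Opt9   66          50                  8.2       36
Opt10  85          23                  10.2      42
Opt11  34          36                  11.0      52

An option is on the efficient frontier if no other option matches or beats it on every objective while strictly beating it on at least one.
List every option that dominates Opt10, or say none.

Opt3: price 63≤85, fuel economy 28≥23, 0-60 9.7≤10.2, cargo 71≥42 — dominates Opt10.
Opt7: price 70≤85, fuel economy 30≥23, 0-60 10.2≤10.2, cargo 55≥42 — dominates Opt10.
Others (Opt1, Opt2, Opt4, Opt5, Opt6, Opt8, Opt9, Opt11) are each worse than Opt10 on at least one objective.

Opt3, Opt7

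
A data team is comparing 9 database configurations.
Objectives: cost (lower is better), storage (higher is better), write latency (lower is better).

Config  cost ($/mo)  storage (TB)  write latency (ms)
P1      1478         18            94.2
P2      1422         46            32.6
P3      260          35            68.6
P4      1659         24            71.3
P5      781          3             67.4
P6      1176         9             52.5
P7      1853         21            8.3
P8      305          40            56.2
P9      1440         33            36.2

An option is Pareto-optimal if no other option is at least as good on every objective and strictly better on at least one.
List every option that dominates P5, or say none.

P8

P8: cost 305≤781, storage 40≥3, write latency 56.2≤67.4 — dominates P5.
Others (P1, P2, P3, P4, P6, P7, P9) are each worse than P5 on at least one objective.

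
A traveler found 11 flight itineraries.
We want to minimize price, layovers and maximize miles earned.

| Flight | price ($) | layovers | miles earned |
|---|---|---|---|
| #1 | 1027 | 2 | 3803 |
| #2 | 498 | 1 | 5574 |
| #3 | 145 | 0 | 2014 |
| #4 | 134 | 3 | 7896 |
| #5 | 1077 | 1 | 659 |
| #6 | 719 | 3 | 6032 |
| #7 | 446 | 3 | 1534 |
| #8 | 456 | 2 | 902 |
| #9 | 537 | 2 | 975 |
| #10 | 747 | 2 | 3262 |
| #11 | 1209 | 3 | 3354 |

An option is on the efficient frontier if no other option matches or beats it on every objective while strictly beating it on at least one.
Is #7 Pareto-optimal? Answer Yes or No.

No

#3 vs #7: price 145≤446, layovers 0≤3, miles earned 2014≥1534 — #3 is at least as good on every objective and strictly better on at least one, so #3 dominates #7.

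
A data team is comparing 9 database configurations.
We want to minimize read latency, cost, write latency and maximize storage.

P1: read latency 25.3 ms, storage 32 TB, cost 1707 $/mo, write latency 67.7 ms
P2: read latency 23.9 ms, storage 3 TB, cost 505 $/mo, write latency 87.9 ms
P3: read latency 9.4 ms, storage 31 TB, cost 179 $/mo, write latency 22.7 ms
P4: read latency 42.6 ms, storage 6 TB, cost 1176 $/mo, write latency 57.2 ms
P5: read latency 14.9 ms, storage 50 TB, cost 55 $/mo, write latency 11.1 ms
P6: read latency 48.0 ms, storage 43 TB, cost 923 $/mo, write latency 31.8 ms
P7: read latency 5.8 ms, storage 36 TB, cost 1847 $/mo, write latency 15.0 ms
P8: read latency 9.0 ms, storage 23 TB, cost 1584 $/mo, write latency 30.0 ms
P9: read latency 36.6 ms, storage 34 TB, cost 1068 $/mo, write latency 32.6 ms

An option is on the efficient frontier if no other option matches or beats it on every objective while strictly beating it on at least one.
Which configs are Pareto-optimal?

P1: dominated by P5 (read latency 14.9≤25.3, storage 50≥32, cost 55≤1707, write latency 11.1≤67.7).
P2: dominated by P3 (read latency 9.4≤23.9, storage 31≥3, cost 179≤505, write latency 22.7≤87.9).
P3: not dominated.
P4: dominated by P3 (read latency 9.4≤42.6, storage 31≥6, cost 179≤1176, write latency 22.7≤57.2).
P5: not dominated (best storage).
P6: dominated by P5 (read latency 14.9≤48.0, storage 50≥43, cost 55≤923, write latency 11.1≤31.8).
P7: not dominated (best read latency).
P8: not dominated.
P9: dominated by P5 (read latency 14.9≤36.6, storage 50≥34, cost 55≤1068, write latency 11.1≤32.6).

P3, P5, P7, P8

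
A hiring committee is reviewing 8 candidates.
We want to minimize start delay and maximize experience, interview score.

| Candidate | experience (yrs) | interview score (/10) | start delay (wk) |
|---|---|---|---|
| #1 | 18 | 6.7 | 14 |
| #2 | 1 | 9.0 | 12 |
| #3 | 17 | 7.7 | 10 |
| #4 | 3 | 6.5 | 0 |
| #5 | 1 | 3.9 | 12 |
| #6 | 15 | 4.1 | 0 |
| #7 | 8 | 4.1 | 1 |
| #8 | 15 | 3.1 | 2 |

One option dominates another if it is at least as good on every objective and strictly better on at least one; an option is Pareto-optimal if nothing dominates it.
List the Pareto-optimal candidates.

#1: not dominated (best experience).
#2: not dominated (best interview score).
#3: not dominated.
#4: not dominated.
#5: dominated by #2 (experience 1≥1, interview score 9.0≥3.9, start delay 12≤12).
#6: not dominated.
#7: dominated by #6 (experience 15≥8, interview score 4.1≥4.1, start delay 0≤1).
#8: dominated by #6 (experience 15≥15, interview score 4.1≥3.1, start delay 0≤2).

#1, #2, #3, #4, #6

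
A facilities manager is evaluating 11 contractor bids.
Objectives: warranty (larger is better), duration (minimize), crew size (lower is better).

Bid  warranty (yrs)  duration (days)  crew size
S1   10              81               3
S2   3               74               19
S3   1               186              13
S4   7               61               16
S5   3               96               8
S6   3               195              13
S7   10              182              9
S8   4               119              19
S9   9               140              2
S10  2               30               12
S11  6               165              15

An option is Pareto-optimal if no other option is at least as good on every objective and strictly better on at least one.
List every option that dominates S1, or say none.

S2: worse on warranty (3 vs 10).
S3: worse on warranty (1 vs 10).
S4: worse on warranty (7 vs 10).
S5: worse on warranty (3 vs 10).
S6: worse on warranty (3 vs 10).
S7: worse on duration (182 vs 81).
S8: worse on warranty (4 vs 10).
S9: worse on warranty (9 vs 10).
S10: worse on warranty (2 vs 10).
S11: worse on warranty (6 vs 10).
No option dominates S1.

none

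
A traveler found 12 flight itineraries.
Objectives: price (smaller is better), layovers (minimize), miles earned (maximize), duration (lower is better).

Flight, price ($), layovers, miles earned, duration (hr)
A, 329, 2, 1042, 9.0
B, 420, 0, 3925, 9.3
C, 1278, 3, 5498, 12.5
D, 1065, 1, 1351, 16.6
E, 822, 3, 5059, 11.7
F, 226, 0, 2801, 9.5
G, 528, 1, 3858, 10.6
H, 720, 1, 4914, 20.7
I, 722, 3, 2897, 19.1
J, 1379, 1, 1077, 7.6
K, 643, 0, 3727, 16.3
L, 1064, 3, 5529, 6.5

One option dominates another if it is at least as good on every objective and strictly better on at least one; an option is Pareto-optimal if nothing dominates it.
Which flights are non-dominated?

A, B, E, F, H, J, L

A: not dominated.
B: not dominated.
C: dominated by L (price 1064≤1278, layovers 3≤3, miles earned 5529≥5498, duration 6.5≤12.5).
D: dominated by B (price 420≤1065, layovers 0≤1, miles earned 3925≥1351, duration 9.3≤16.6).
E: not dominated.
F: not dominated (best price).
G: dominated by B (price 420≤528, layovers 0≤1, miles earned 3925≥3858, duration 9.3≤10.6).
H: not dominated.
I: dominated by B (price 420≤722, layovers 0≤3, miles earned 3925≥2897, duration 9.3≤19.1).
J: not dominated.
K: dominated by B (price 420≤643, layovers 0≤0, miles earned 3925≥3727, duration 9.3≤16.3).
L: not dominated (best miles earned).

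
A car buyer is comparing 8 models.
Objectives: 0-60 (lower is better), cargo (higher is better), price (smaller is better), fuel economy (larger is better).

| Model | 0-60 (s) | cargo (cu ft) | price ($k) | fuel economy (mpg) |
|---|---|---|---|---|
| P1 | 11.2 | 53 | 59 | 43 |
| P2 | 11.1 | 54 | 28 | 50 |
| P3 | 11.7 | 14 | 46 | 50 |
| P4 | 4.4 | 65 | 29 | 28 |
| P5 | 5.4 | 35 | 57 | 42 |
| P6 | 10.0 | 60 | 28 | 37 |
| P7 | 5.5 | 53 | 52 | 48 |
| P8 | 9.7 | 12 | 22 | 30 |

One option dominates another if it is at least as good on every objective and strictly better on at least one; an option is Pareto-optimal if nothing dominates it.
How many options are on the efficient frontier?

6

P1: dominated by P2 (0-60 11.1≤11.2, cargo 54≥53, price 28≤59, fuel economy 50≥43).
P2: not dominated.
P3: dominated by P2 (0-60 11.1≤11.7, cargo 54≥14, price 28≤46, fuel economy 50≥50).
P4: not dominated (best 0-60).
P5: not dominated.
P6: not dominated.
P7: not dominated.
P8: not dominated (best price).
Pareto-optimal: P2, P4, P5, P6, P7, P8 → 6.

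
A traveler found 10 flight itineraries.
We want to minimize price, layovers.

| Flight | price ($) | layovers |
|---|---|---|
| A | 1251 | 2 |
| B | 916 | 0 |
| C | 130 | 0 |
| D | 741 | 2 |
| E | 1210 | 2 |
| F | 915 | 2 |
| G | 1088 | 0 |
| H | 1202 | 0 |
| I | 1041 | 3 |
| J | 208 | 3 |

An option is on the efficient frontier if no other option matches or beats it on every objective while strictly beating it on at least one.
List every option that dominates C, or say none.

none

A: worse on price (1251 vs 130).
B: worse on price (916 vs 130).
D: worse on price (741 vs 130).
E: worse on price (1210 vs 130).
F: worse on price (915 vs 130).
G: worse on price (1088 vs 130).
H: worse on price (1202 vs 130).
I: worse on price (1041 vs 130).
J: worse on price (208 vs 130).
No option dominates C.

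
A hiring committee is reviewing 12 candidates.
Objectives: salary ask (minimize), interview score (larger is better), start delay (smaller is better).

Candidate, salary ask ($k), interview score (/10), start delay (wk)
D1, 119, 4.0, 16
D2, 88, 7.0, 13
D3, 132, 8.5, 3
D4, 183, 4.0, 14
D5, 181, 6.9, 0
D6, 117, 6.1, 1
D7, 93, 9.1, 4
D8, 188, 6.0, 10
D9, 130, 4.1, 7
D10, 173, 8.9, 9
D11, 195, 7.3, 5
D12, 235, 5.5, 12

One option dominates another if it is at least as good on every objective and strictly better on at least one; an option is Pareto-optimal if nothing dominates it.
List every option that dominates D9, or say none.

D6, D7

D6: salary ask 117≤130, interview score 6.1≥4.1, start delay 1≤7 — dominates D9.
D7: salary ask 93≤130, interview score 9.1≥4.1, start delay 4≤7 — dominates D9.
Others (D1, D2, D3, D4, D5, D8, D10, D11, D12) are each worse than D9 on at least one objective.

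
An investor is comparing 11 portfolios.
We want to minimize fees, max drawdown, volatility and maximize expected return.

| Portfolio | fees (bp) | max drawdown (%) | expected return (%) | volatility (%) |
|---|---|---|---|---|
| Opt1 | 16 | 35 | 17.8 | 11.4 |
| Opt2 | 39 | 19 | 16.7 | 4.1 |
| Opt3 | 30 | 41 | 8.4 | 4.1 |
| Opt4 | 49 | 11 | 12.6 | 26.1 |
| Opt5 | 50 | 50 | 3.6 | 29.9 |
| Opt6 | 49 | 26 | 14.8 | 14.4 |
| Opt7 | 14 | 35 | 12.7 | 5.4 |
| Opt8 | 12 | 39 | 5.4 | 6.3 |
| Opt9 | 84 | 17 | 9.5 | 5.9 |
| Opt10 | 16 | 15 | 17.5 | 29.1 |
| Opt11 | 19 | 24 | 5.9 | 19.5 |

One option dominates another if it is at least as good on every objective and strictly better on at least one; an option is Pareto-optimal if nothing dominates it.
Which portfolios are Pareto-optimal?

Opt1: not dominated (best expected return).
Opt2: not dominated.
Opt3: not dominated.
Opt4: not dominated (best max drawdown).
Opt5: dominated by Opt1 (fees 16≤50, max drawdown 35≤50, expected return 17.8≥3.6, volatility 11.4≤29.9).
Opt6: dominated by Opt2 (fees 39≤49, max drawdown 19≤26, expected return 16.7≥14.8, volatility 4.1≤14.4).
Opt7: not dominated.
Opt8: not dominated (best fees).
Opt9: not dominated.
Opt10: not dominated.
Opt11: not dominated.

Opt1, Opt2, Opt3, Opt4, Opt7, Opt8, Opt9, Opt10, Opt11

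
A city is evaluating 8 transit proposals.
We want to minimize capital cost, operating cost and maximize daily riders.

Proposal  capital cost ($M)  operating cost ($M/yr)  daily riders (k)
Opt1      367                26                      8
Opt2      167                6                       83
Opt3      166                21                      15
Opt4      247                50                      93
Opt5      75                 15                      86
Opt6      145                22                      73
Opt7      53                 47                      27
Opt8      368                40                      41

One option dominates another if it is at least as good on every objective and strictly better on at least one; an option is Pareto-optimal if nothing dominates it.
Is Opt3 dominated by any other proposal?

Yes

Opt5 vs Opt3: capital cost 75≤166, operating cost 15≤21, daily riders 86≥15 — Opt5 is at least as good on every objective and strictly better on at least one, so Opt5 dominates Opt3.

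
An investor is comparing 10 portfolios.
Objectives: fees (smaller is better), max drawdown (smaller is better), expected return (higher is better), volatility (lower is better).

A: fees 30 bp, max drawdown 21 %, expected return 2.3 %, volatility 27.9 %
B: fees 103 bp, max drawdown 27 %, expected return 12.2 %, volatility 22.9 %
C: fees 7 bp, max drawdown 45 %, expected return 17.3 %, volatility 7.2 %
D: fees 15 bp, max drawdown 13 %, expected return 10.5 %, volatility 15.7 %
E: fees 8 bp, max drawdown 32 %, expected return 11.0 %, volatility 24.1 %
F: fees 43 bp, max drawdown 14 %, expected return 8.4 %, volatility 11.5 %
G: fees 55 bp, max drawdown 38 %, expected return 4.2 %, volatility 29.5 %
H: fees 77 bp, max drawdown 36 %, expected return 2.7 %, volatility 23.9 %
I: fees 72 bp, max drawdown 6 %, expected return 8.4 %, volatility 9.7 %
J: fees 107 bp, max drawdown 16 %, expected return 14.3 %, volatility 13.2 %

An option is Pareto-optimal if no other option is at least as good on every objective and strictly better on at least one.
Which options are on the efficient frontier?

A: dominated by D (fees 15≤30, max drawdown 13≤21, expected return 10.5≥2.3, volatility 15.7≤27.9).
B: not dominated.
C: not dominated (best fees).
D: not dominated.
E: not dominated.
F: not dominated.
G: dominated by D (fees 15≤55, max drawdown 13≤38, expected return 10.5≥4.2, volatility 15.7≤29.5).
H: dominated by D (fees 15≤77, max drawdown 13≤36, expected return 10.5≥2.7, volatility 15.7≤23.9).
I: not dominated (best max drawdown).
J: not dominated.

B, C, D, E, F, I, J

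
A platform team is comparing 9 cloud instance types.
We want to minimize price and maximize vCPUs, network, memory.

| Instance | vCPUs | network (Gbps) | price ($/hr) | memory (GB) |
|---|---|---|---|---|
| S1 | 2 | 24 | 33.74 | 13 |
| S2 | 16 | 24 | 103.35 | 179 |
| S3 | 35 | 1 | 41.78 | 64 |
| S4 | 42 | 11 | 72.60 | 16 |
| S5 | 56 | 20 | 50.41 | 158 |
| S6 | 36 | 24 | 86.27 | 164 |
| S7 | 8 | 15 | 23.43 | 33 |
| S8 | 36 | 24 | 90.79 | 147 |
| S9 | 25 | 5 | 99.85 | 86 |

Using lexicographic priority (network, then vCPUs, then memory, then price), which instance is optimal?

S6

First maximize network: best is 24, kept {S1, S2, S6, S8}.
Then maximize vCPUs: best is 36, kept {S6, S8}.
Then maximize memory: best is 164, kept {S6}.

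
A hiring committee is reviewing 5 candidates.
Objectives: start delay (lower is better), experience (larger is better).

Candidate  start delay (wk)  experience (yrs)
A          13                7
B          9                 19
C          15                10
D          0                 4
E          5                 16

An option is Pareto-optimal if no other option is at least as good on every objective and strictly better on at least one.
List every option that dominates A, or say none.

B, E

B: start delay 9≤13, experience 19≥7 — dominates A.
E: start delay 5≤13, experience 16≥7 — dominates A.
Others (C, D) are each worse than A on at least one objective.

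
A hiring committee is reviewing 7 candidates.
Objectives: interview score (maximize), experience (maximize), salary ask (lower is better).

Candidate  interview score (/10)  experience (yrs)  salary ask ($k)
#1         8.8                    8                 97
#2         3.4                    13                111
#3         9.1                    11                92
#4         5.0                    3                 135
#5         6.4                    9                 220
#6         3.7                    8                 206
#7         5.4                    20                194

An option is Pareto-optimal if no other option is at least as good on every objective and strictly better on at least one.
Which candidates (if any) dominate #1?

#3

#3: interview score 9.1≥8.8, experience 11≥8, salary ask 92≤97 — dominates #1.
Others (#2, #4, #5, #6, #7) are each worse than #1 on at least one objective.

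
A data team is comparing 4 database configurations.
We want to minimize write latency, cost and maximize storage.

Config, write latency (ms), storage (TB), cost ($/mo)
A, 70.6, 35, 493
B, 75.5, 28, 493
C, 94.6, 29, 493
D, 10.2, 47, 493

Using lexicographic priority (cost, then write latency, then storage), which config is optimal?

D

First minimize cost: best is 493, kept {A, B, C, D}.
Then minimize write latency: best is 10.2, kept {D}.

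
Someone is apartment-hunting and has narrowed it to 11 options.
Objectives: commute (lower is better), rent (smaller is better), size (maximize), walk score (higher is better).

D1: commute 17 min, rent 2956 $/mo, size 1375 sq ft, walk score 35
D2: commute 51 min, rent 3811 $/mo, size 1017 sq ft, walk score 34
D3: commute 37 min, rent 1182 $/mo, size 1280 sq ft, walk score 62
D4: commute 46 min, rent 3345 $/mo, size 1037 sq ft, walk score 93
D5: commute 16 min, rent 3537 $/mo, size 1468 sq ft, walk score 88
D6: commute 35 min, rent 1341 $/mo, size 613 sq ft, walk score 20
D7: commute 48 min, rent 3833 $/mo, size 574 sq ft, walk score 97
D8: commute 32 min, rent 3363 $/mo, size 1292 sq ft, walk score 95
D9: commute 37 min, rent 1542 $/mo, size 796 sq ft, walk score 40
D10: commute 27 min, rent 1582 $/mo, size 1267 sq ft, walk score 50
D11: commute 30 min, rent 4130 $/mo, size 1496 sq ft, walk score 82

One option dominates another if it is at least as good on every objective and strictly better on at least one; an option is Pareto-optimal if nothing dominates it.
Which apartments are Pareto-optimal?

D1, D3, D4, D5, D6, D7, D8, D10, D11

D1: not dominated.
D2: dominated by D1 (commute 17≤51, rent 2956≤3811, size 1375≥1017, walk score 35≥34).
D3: not dominated (best rent).
D4: not dominated.
D5: not dominated (best commute).
D6: not dominated.
D7: not dominated (best walk score).
D8: not dominated.
D9: dominated by D3 (commute 37≤37, rent 1182≤1542, size 1280≥796, walk score 62≥40).
D10: not dominated.
D11: not dominated (best size).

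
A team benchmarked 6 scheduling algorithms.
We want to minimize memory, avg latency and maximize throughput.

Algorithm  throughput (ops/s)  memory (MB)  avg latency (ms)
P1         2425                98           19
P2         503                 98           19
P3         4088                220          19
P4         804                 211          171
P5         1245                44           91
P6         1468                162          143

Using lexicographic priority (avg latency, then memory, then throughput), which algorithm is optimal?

First minimize avg latency: best is 19, kept {P1, P2, P3}.
Then minimize memory: best is 98, kept {P1, P2}.
Then maximize throughput: best is 2425, kept {P1}.

P1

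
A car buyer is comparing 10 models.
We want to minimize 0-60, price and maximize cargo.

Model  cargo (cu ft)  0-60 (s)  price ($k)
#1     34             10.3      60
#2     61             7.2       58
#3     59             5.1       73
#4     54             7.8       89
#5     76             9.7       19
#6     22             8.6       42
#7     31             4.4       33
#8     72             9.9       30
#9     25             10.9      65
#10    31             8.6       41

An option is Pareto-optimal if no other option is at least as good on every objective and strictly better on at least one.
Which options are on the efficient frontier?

#1: dominated by #2 (cargo 61≥34, 0-60 7.2≤10.3, price 58≤60).
#2: not dominated.
#3: not dominated.
#4: dominated by #2 (cargo 61≥54, 0-60 7.2≤7.8, price 58≤89).
#5: not dominated (best cargo).
#6: dominated by #7 (cargo 31≥22, 0-60 4.4≤8.6, price 33≤42).
#7: not dominated (best 0-60).
#8: dominated by #5 (cargo 76≥72, 0-60 9.7≤9.9, price 19≤30).
#9: dominated by #1 (cargo 34≥25, 0-60 10.3≤10.9, price 60≤65).
#10: dominated by #7 (cargo 31≥31, 0-60 4.4≤8.6, price 33≤41).

#2, #3, #5, #7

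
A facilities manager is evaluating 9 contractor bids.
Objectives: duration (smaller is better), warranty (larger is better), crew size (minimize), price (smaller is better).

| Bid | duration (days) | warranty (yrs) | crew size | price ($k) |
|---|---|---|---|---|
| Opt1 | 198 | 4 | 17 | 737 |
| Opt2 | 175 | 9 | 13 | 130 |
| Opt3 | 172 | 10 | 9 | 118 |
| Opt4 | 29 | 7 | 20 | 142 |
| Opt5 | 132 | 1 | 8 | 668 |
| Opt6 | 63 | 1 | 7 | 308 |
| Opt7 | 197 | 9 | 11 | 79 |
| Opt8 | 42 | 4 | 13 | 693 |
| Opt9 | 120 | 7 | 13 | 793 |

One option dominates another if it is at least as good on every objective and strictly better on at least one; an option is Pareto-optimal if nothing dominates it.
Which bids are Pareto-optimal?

Opt3, Opt4, Opt6, Opt7, Opt8, Opt9

Opt1: dominated by Opt2 (duration 175≤198, warranty 9≥4, crew size 13≤17, price 130≤737).
Opt2: dominated by Opt3 (duration 172≤175, warranty 10≥9, crew size 9≤13, price 118≤130).
Opt3: not dominated (best warranty).
Opt4: not dominated (best duration).
Opt5: dominated by Opt6 (duration 63≤132, warranty 1≥1, crew size 7≤8, price 308≤668).
Opt6: not dominated (best crew size).
Opt7: not dominated (best price).
Opt8: not dominated.
Opt9: not dominated.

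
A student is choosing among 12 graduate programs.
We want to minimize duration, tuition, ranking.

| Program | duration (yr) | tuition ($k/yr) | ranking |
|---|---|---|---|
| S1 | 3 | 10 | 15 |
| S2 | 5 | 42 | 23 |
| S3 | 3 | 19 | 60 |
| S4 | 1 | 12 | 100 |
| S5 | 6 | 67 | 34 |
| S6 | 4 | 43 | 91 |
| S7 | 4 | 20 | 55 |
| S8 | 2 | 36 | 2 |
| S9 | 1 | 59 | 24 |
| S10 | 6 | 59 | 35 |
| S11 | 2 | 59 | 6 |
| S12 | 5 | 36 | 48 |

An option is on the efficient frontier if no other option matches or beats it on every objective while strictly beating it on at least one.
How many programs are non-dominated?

S1: not dominated (best tuition).
S2: dominated by S1 (duration 3≤5, tuition 10≤42, ranking 15≤23).
S3: dominated by S1 (duration 3≤3, tuition 10≤19, ranking 15≤60).
S4: not dominated.
S5: dominated by S1 (duration 3≤6, tuition 10≤67, ranking 15≤34).
S6: dominated by S1 (duration 3≤4, tuition 10≤43, ranking 15≤91).
S7: dominated by S1 (duration 3≤4, tuition 10≤20, ranking 15≤55).
S8: not dominated (best ranking).
S9: not dominated.
S10: dominated by S1 (duration 3≤6, tuition 10≤59, ranking 15≤35).
S11: dominated by S8 (duration 2≤2, tuition 36≤59, ranking 2≤6).
S12: dominated by S1 (duration 3≤5, tuition 10≤36, ranking 15≤48).
Pareto-optimal: S1, S4, S8, S9 → 4.

4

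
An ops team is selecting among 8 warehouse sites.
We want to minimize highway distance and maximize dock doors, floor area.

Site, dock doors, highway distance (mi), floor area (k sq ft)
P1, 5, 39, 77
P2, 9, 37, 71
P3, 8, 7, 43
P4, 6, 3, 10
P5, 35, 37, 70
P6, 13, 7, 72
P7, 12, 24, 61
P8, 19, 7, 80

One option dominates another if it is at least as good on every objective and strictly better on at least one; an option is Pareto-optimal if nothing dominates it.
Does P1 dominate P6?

No

P1 vs P6: P1 is worse on dock doors (5 vs 13), so it does not dominate P6.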